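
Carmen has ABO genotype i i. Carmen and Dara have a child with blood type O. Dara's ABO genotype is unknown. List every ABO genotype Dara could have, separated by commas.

For each candidate genotype of Dara, check whether crossing it with i i can produce every observed child phenotype.
  I^A I^A → possible child types {A} ✗
  I^A I^B → possible child types {A, B} ✗
  I^A i → possible child types {O, A} ✓
  I^B I^B → possible child types {B} ✗
  I^B i → possible child types {O, B} ✓
  i i → possible child types {O} ✓

I^A i, I^B i, i i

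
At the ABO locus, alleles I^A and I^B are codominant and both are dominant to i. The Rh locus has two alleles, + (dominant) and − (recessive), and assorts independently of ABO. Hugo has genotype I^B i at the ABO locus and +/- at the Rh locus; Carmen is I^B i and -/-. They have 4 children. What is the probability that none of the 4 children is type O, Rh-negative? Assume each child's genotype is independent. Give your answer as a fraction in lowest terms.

ABO cross I^B i × I^B i → 1/4 O, 3/4 B.
Rh cross +/- × -/- → 1/2 Rh+, 1/2 Rh-; so P(type O, Rh-negative) = 1/4 × 1/2 = 1/8 per child.
P(not type O, Rh-negative) = 7/8 for one child; (7/8)^4 = 2401/4096.

2401/4096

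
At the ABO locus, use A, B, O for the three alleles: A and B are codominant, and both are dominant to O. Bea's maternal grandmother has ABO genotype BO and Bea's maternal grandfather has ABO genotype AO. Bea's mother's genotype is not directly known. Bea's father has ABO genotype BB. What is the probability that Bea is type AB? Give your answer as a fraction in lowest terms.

Bea's mother's ABO genotype from BO × AO: 1/4 AB, 1/4 AO, 1/4 BO, 1/4 OO.
Crossing each possibility with the father BB and summing P(type AB): 1/4·1/2 + 1/4·1/2 + 1/4·0 + 1/4·0 = 1/4.

1/4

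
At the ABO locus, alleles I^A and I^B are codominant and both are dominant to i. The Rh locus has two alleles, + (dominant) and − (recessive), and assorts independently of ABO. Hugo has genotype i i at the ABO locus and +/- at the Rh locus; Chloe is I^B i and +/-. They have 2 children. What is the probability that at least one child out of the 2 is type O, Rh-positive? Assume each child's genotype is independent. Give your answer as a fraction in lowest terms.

ABO cross i i × I^B i → 1/2 O, 1/2 B.
Rh cross +/- × +/- → 3/4 Rh+, 1/4 Rh-; so P(type O, Rh-positive) = 1/2 × 3/4 = 3/8 per child.
P(none) = (5/8)^2 = 25/64; P(at least one) = 1 − 25/64 = 39/64.

39/64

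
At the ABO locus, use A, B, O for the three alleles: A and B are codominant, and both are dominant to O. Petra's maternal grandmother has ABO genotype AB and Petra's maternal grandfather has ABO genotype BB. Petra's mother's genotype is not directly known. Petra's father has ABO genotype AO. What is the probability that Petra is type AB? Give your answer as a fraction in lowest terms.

Petra's mother's ABO genotype from AB × BB: 1/2 AB, 1/2 BB.
Crossing each possibility with the father AO and summing P(type AB): 1/2·1/4 + 1/2·1/2 = 3/8.

3/8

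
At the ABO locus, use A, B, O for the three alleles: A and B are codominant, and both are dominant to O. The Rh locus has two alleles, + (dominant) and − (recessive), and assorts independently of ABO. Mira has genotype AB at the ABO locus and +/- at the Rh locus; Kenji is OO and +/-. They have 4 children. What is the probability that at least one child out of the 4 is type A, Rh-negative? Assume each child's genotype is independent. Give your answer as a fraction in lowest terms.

1695/4096

ABO cross AB × OO → 1/2 A, 1/2 B.
Rh cross +/- × +/- → 3/4 Rh+, 1/4 Rh-; so P(type A, Rh-negative) = 1/2 × 1/4 = 1/8 per child.
P(none) = (7/8)^4 = 2401/4096; P(at least one) = 1 − 2401/4096 = 1695/4096.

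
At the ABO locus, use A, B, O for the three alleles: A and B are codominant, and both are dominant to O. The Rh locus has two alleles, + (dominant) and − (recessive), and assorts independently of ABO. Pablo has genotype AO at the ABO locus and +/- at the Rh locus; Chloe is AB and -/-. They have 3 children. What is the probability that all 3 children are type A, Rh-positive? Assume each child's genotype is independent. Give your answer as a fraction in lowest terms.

ABO cross AO × AB → 1/2 A, 1/4 B, 1/4 AB.
Rh cross +/- × -/- → 1/2 Rh+, 1/2 Rh-; so P(type A, Rh-positive) = 1/2 × 1/2 = 1/4 per child.
All 3 independent: (1/4)^3 = 1/64.

1/64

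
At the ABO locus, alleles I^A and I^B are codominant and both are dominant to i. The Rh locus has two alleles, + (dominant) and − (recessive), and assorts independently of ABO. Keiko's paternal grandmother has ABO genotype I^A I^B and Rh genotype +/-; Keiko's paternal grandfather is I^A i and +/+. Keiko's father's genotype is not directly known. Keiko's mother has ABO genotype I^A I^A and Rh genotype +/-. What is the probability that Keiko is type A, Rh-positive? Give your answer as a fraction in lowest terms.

Keiko's father's ABO genotype from I^A I^B × I^A i: 1/4 I^A I^A, 1/4 I^A I^B, 1/4 I^A i, 1/4 I^B i.
Crossing each possibility with the mother I^A I^A and summing P(type A): 1/4·1 + 1/4·1/2 + 1/4·1 + 1/4·1/2 = 3/4.
Similarly for Rh via the father's Rh distribution: P(Rh+) = 7/8.
Independent loci: 3/4 × 7/8 = 21/32.

21/32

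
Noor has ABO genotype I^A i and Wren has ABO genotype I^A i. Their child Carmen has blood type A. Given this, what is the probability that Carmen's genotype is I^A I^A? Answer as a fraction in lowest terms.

1/3

Cross I^A i × I^A i → 1/4 I^A I^A, 1/2 I^A i, 1/4 i i.
Type-A genotypes among offspring: I^A I^A (1/4), I^A i (1/2); total 3/4.
P(I^A I^A | type A) = (1/4) / (3/4) = 1/3.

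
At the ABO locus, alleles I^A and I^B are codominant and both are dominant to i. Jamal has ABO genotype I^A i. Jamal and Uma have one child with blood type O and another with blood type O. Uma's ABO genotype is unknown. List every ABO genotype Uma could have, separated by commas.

For each candidate genotype of Uma, check whether crossing it with I^A i can produce every observed child phenotype.
  I^A I^A → possible child types {A} ✗
  I^A I^B → possible child types {A, B, AB} ✗
  I^A i → possible child types {O, A} ✓
  I^B I^B → possible child types {B, AB} ✗
  I^B i → possible child types {O, A, B, AB} ✓
  i i → possible child types {O, A} ✓

I^A i, I^B i, i i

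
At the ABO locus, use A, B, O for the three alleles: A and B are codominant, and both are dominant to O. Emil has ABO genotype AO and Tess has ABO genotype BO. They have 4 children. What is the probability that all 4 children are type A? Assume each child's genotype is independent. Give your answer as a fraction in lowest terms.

ABO cross AO × BO → 1/4 O, 1/4 A, 1/4 B, 1/4 AB.
So P(type A) = 1/4 per child.
All 4 independent: (1/4)^4 = 1/256.

1/256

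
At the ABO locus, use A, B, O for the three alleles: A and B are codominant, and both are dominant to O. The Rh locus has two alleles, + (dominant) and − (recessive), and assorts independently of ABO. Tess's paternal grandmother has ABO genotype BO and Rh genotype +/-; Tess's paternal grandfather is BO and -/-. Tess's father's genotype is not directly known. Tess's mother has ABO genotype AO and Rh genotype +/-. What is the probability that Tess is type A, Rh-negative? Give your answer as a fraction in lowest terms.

Tess's father's ABO genotype from BO × BO: 1/4 BB, 1/2 BO, 1/4 OO.
Crossing each possibility with the mother AO and summing P(type A): 1/4·0 + 1/2·1/4 + 1/4·1/2 = 1/4.
Similarly for Rh via the father's Rh distribution: P(Rh-) = 3/8.
Independent loci: 1/4 × 3/8 = 3/32.

3/32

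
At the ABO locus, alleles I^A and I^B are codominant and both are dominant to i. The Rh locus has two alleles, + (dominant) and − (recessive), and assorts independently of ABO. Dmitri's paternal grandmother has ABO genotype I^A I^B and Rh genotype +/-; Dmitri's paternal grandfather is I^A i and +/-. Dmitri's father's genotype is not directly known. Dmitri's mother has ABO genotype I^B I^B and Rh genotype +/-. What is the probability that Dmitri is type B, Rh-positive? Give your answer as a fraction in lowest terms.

Dmitri's father's ABO genotype from I^A I^B × I^A i: 1/4 I^A I^A, 1/4 I^A I^B, 1/4 I^A i, 1/4 I^B i.
Crossing each possibility with the mother I^B I^B and summing P(type B): 1/4·0 + 1/4·1/2 + 1/4·1/2 + 1/4·1 = 1/2.
Similarly for Rh via the father's Rh distribution: P(Rh+) = 3/4.
Independent loci: 1/2 × 3/4 = 3/8.

3/8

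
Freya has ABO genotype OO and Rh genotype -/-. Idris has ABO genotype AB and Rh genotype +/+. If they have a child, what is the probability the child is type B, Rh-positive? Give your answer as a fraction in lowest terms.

ABO cross OO × AB → offspring phenotypes: 1/2 A, 1/2 B.
Rh cross -/- × +/+ → 1 Rh+.
Independent loci: P(type B, Rh-positive) = 1/2 × 1 = 1/2.

1/2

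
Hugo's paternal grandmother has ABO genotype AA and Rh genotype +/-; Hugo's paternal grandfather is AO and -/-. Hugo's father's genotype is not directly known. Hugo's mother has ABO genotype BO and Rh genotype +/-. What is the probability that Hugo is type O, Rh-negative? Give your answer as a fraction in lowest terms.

3/64

Hugo's father's ABO genotype from AA × AO: 1/2 AA, 1/2 AO.
Crossing each possibility with the mother BO and summing P(type O): 1/2·0 + 1/2·1/4 = 1/8.
Similarly for Rh via the father's Rh distribution: P(Rh-) = 3/8.
Independent loci: 1/8 × 3/8 = 3/64.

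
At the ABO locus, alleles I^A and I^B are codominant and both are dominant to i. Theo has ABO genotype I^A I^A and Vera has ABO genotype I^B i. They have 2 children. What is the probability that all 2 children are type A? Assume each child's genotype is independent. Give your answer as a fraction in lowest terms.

1/4

ABO cross I^A I^A × I^B i → 1/2 A, 1/2 AB.
So P(type A) = 1/2 per child.
All 2 independent: (1/2)^2 = 1/4.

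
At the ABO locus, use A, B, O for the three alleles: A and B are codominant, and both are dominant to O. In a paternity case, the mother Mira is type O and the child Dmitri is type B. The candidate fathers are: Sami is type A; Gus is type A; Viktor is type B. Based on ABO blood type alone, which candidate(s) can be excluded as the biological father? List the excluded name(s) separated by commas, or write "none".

A candidate is excluded only if no genotype consistent with his phenotype could produce a type B child with a type O mother.
Sami (type A): no genotype consistent with that phenotype can produce a type-B child with a type-O mother.
Gus (type A): no genotype consistent with that phenotype can produce a type-B child with a type-O mother.

Sami, Gus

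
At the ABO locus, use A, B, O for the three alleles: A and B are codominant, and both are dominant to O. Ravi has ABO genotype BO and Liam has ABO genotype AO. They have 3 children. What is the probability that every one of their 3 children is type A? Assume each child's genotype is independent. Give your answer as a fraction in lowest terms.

1/64

ABO cross BO × AO → 1/4 O, 1/4 A, 1/4 B, 1/4 AB.
So P(type A) = 1/4 per child.
All 3 independent: (1/4)^3 = 1/64.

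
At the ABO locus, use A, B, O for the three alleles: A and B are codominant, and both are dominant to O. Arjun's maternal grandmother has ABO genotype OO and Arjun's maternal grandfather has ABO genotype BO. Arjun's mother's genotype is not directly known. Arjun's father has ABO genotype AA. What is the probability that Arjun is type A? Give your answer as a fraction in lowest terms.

3/4

Arjun's mother's ABO genotype from OO × BO: 1/2 BO, 1/2 OO.
Crossing each possibility with the father AA and summing P(type A): 1/2·1/2 + 1/2·1 = 3/4.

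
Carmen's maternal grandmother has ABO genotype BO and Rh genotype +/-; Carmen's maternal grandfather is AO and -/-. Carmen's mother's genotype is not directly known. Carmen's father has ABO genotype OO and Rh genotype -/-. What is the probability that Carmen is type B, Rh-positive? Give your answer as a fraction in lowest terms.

1/16

Carmen's mother's ABO genotype from BO × AO: 1/4 AB, 1/4 AO, 1/4 BO, 1/4 OO.
Crossing each possibility with the father OO and summing P(type B): 1/4·1/2 + 1/4·0 + 1/4·1/2 + 1/4·0 = 1/4.
Similarly for Rh via the mother's Rh distribution: P(Rh+) = 1/4.
Independent loci: 1/4 × 1/4 = 1/16.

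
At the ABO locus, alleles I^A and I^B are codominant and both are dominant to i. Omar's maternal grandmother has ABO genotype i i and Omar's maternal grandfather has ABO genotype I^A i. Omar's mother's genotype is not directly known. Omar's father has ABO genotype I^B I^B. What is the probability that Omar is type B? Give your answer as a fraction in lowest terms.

3/4

Omar's mother's ABO genotype from i i × I^A i: 1/2 I^A i, 1/2 i i.
Crossing each possibility with the father I^B I^B and summing P(type B): 1/2·1/2 + 1/2·1 = 3/4.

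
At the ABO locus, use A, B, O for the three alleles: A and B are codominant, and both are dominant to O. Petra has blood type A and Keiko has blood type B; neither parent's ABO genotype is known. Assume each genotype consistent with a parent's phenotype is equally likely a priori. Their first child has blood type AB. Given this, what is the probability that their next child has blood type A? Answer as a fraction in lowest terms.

Possible genotypes: Petra ∈ {AA, AO}; Keiko ∈ {BB, BO}.
Weight each parental genotype pair by prior × P(type-AB child):
  AA × BB: posterior weight 4/9; P(next child type A) = 0.
  AA × BO: posterior weight 2/9; P(next child type A) = 1/2.
  AO × BB: posterior weight 2/9; P(next child type A) = 0.
  AO × BO: posterior weight 1/9; P(next child type A) = 1/4.
Weighted sum = 5/36.

5/36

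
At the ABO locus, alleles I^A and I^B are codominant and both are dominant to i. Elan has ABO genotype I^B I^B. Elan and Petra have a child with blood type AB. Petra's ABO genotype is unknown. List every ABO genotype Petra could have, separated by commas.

I^A I^A, I^A I^B, I^A i

For each candidate genotype of Petra, check whether crossing it with I^B I^B can produce every observed child phenotype.
  I^A I^A → possible child types {AB} ✓
  I^A I^B → possible child types {B, AB} ✓
  I^A i → possible child types {B, AB} ✓
  I^B I^B → possible child types {B} ✗
  I^B i → possible child types {B} ✗
  i i → possible child types {B} ✗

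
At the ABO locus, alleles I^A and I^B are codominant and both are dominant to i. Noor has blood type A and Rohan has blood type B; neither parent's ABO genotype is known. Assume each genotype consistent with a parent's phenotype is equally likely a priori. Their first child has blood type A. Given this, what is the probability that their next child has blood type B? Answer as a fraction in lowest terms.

1/12

Possible genotypes: Noor ∈ {I^A I^A, I^A i}; Rohan ∈ {I^B I^B, I^B i}.
Weight each parental genotype pair by prior × P(type-A child):
  I^A I^A × I^B i: posterior weight 2/3; P(next child type B) = 0.
  I^A i × I^B i: posterior weight 1/3; P(next child type B) = 1/4.
Weighted sum = 1/12.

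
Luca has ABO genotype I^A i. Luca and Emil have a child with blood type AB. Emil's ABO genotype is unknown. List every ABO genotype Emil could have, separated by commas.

For each candidate genotype of Emil, check whether crossing it with I^A i can produce every observed child phenotype.
  I^A I^A → possible child types {A} ✗
  I^A I^B → possible child types {A, B, AB} ✓
  I^A i → possible child types {O, A} ✗
  I^B I^B → possible child types {B, AB} ✓
  I^B i → possible child types {O, A, B, AB} ✓
  i i → possible child types {O, A} ✗

I^A I^B, I^B I^B, I^B i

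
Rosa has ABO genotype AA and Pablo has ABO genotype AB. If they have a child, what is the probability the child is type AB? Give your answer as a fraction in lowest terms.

1/2

ABO cross AA × AB → offspring phenotypes: 1/2 A, 1/2 AB.
So P(type AB) = 1/2.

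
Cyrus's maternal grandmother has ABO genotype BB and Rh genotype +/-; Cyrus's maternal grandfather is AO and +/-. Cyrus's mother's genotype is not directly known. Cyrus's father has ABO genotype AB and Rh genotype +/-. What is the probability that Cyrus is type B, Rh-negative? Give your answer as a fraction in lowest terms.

Cyrus's mother's ABO genotype from BB × AO: 1/2 AB, 1/2 BO.
Crossing each possibility with the father AB and summing P(type B): 1/2·1/4 + 1/2·1/2 = 3/8.
Similarly for Rh via the mother's Rh distribution: P(Rh-) = 1/4.
Independent loci: 3/8 × 1/4 = 3/32.

3/32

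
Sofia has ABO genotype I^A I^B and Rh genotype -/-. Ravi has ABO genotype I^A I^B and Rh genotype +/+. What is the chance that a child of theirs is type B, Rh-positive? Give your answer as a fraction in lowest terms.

ABO cross I^A I^B × I^A I^B → offspring phenotypes: 1/4 A, 1/4 B, 1/2 AB.
Rh cross -/- × +/+ → 1 Rh+.
Independent loci: P(type B, Rh-positive) = 1/4 × 1 = 1/4.

1/4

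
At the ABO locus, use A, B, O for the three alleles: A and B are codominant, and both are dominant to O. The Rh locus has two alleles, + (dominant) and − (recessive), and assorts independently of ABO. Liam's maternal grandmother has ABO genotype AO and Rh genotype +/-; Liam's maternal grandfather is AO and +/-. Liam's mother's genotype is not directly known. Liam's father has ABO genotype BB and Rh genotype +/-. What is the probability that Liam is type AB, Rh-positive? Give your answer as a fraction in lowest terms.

3/8

Liam's mother's ABO genotype from AO × AO: 1/4 AA, 1/2 AO, 1/4 OO.
Crossing each possibility with the father BB and summing P(type AB): 1/4·1 + 1/2·1/2 + 1/4·0 = 1/2.
Similarly for Rh via the mother's Rh distribution: P(Rh+) = 3/4.
Independent loci: 1/2 × 3/4 = 3/8.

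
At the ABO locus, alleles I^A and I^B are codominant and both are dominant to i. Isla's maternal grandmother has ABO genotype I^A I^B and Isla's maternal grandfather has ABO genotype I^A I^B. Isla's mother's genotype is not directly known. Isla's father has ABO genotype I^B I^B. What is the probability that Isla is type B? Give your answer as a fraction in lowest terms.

1/2

Isla's mother's ABO genotype from I^A I^B × I^A I^B: 1/4 I^A I^A, 1/2 I^A I^B, 1/4 I^B I^B.
Crossing each possibility with the father I^B I^B and summing P(type B): 1/4·0 + 1/2·1/2 + 1/4·1 = 1/2.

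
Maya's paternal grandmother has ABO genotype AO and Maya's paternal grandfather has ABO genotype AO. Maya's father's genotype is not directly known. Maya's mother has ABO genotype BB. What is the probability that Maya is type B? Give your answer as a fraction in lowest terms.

Maya's father's ABO genotype from AO × AO: 1/4 AA, 1/2 AO, 1/4 OO.
Crossing each possibility with the mother BB and summing P(type B): 1/4·0 + 1/2·1/2 + 1/4·1 = 1/2.

1/2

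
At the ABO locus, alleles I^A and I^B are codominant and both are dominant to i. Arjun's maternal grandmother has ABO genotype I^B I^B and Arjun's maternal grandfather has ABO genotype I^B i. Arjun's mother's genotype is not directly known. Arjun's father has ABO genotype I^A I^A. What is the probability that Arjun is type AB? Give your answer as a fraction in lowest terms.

Arjun's mother's ABO genotype from I^B I^B × I^B i: 1/2 I^B I^B, 1/2 I^B i.
Crossing each possibility with the father I^A I^A and summing P(type AB): 1/2·1 + 1/2·1/2 = 3/4.

3/4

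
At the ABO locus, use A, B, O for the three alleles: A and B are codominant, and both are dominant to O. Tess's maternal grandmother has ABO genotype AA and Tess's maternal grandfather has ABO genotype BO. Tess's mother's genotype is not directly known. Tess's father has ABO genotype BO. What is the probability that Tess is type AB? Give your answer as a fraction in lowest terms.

Tess's mother's ABO genotype from AA × BO: 1/2 AB, 1/2 AO.
Crossing each possibility with the father BO and summing P(type AB): 1/2·1/4 + 1/2·1/4 = 1/4.

1/4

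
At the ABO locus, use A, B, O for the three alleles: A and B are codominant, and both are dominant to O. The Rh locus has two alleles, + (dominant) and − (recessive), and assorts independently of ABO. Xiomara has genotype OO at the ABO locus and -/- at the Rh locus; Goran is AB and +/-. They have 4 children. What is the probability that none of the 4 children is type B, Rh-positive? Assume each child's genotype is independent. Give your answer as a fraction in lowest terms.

81/256

ABO cross OO × AB → 1/2 A, 1/2 B.
Rh cross -/- × +/- → 1/2 Rh+, 1/2 Rh-; so P(type B, Rh-positive) = 1/2 × 1/2 = 1/4 per child.
P(not type B, Rh-positive) = 3/4 for one child; (3/4)^4 = 81/256.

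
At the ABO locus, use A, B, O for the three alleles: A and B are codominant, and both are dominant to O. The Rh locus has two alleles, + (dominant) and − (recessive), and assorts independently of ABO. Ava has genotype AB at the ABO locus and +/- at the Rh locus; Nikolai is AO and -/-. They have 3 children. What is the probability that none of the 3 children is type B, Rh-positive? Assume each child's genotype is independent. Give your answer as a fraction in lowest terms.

343/512

ABO cross AB × AO → 1/2 A, 1/4 B, 1/4 AB.
Rh cross +/- × -/- → 1/2 Rh+, 1/2 Rh-; so P(type B, Rh-positive) = 1/4 × 1/2 = 1/8 per child.
P(not type B, Rh-positive) = 7/8 for one child; (7/8)^3 = 343/512.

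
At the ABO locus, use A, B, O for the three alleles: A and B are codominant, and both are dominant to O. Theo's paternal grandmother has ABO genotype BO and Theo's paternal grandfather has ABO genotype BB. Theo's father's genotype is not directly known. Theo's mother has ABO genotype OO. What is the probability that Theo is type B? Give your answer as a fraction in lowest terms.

3/4

Theo's father's ABO genotype from BO × BB: 1/2 BB, 1/2 BO.
Crossing each possibility with the mother OO and summing P(type B): 1/2·1 + 1/2·1/2 = 3/4.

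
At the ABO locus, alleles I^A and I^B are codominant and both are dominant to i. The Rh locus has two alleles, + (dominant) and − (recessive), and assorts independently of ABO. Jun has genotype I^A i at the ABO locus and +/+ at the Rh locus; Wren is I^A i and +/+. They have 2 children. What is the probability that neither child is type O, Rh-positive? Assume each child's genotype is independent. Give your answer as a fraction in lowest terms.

ABO cross I^A i × I^A i → 1/4 O, 3/4 A.
Rh cross +/+ × +/+ → 1 Rh+; so P(type O, Rh-positive) = 1/4 × 1 = 1/4 per child.
P(not type O, Rh-positive) = 3/4 for one child; (3/4)^2 = 9/16.

9/16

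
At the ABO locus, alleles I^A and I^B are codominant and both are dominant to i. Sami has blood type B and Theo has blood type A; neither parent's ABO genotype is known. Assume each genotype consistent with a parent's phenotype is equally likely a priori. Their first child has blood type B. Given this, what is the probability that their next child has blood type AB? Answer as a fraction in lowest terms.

5/12

Possible genotypes: Sami ∈ {I^B I^B, I^B i}; Theo ∈ {I^A I^A, I^A i}.
Weight each parental genotype pair by prior × P(type-B child):
  I^B I^B × I^A i: posterior weight 2/3; P(next child type AB) = 1/2.
  I^B i × I^A i: posterior weight 1/3; P(next child type AB) = 1/4.
Weighted sum = 5/12.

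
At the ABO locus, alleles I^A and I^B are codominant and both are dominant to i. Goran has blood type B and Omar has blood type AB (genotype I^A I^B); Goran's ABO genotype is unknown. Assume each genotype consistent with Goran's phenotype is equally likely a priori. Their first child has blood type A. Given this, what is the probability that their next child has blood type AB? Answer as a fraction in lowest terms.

Possible genotypes: Goran ∈ {I^B I^B, I^B i}; Omar ∈ {I^A I^B}.
Weight each parental genotype pair by prior × P(type-A child):
  I^B i × I^A I^B: posterior weight 1; P(next child type AB) = 1/4.
Weighted sum = 1/4.

1/4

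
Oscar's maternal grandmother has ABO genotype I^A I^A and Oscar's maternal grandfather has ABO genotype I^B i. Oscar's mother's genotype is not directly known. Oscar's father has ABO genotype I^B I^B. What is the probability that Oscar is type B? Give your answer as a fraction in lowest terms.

1/2

Oscar's mother's ABO genotype from I^A I^A × I^B i: 1/2 I^A I^B, 1/2 I^A i.
Crossing each possibility with the father I^B I^B and summing P(type B): 1/2·1/2 + 1/2·1/2 = 1/2.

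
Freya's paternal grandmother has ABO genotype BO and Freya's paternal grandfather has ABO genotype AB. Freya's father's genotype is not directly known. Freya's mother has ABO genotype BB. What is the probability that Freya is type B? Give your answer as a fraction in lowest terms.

Freya's father's ABO genotype from BO × AB: 1/4 AB, 1/4 AO, 1/4 BB, 1/4 BO.
Crossing each possibility with the mother BB and summing P(type B): 1/4·1/2 + 1/4·1/2 + 1/4·1 + 1/4·1 = 3/4.

3/4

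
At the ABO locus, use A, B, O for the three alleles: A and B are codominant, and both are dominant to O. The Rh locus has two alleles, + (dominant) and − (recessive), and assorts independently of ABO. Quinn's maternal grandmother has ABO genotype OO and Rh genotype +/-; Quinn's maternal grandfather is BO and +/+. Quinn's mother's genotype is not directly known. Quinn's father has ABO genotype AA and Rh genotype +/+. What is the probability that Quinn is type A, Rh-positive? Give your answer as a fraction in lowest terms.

3/4

Quinn's mother's ABO genotype from OO × BO: 1/2 BO, 1/2 OO.
Crossing each possibility with the father AA and summing P(type A): 1/2·1/2 + 1/2·1 = 3/4.
Similarly for Rh via the mother's Rh distribution: P(Rh+) = 1.
Independent loci: 3/4 × 1 = 3/4.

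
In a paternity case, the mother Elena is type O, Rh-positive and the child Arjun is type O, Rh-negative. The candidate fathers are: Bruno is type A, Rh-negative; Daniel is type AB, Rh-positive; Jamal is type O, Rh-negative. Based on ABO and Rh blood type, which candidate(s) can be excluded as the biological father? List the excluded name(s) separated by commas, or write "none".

Daniel

A candidate is excluded only if no genotype consistent with his phenotype could produce a type O, Rh-negative child with a type O, Rh-positive mother.
Daniel (type AB, Rh+): no genotype consistent with that phenotype can produce a type-O Rh- child with a type-O mother.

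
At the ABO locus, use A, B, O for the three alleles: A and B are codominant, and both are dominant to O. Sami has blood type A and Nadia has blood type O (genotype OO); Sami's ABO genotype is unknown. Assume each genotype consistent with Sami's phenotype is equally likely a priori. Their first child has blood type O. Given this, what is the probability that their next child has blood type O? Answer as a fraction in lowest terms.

1/2

Possible genotypes: Sami ∈ {AA, AO}; Nadia ∈ {OO}.
Weight each parental genotype pair by prior × P(type-O child):
  AO × OO: posterior weight 1; P(next child type O) = 1/2.
Weighted sum = 1/2.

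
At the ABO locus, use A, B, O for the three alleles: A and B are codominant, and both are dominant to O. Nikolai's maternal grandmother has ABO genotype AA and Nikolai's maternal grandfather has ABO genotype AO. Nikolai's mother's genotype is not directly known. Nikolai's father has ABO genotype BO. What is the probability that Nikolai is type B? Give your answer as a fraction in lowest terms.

Nikolai's mother's ABO genotype from AA × AO: 1/2 AA, 1/2 AO.
Crossing each possibility with the father BO and summing P(type B): 1/2·0 + 1/2·1/4 = 1/8.

1/8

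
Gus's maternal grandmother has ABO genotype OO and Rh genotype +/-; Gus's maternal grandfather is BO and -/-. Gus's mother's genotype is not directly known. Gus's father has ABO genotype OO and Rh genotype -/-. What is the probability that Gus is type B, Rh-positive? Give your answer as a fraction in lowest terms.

1/16

Gus's mother's ABO genotype from OO × BO: 1/2 BO, 1/2 OO.
Crossing each possibility with the father OO and summing P(type B): 1/2·1/2 + 1/2·0 = 1/4.
Similarly for Rh via the mother's Rh distribution: P(Rh+) = 1/4.
Independent loci: 1/4 × 1/4 = 1/16.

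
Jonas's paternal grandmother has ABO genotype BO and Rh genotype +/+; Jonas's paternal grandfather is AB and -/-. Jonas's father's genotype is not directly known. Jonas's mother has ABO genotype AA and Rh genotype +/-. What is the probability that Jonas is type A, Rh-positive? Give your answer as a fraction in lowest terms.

Jonas's father's ABO genotype from BO × AB: 1/4 AB, 1/4 AO, 1/4 BB, 1/4 BO.
Crossing each possibility with the mother AA and summing P(type A): 1/4·1/2 + 1/4·1 + 1/4·0 + 1/4·1/2 = 1/2.
Similarly for Rh via the father's Rh distribution: P(Rh+) = 3/4.
Independent loci: 1/2 × 3/4 = 3/8.

3/8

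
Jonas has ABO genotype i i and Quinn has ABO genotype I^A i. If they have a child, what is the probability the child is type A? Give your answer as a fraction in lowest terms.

ABO cross i i × I^A i → offspring phenotypes: 1/2 O, 1/2 A.
So P(type A) = 1/2.

1/2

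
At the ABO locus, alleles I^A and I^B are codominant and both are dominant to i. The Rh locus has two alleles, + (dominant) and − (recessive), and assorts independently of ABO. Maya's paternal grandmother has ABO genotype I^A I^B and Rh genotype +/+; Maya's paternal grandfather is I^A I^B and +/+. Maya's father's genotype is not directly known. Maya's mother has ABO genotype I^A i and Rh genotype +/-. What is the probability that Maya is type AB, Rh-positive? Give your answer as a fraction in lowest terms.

1/4

Maya's father's ABO genotype from I^A I^B × I^A I^B: 1/4 I^A I^A, 1/2 I^A I^B, 1/4 I^B I^B.
Crossing each possibility with the mother I^A i and summing P(type AB): 1/4·0 + 1/2·1/4 + 1/4·1/2 = 1/4.
Similarly for Rh via the father's Rh distribution: P(Rh+) = 1.
Independent loci: 1/4 × 1 = 1/4.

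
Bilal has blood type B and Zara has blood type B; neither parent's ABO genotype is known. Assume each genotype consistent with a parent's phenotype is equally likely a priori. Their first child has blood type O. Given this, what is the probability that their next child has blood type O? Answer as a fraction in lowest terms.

Possible genotypes: Bilal ∈ {BB, BO}; Zara ∈ {BB, BO}.
Weight each parental genotype pair by prior × P(type-O child):
  BO × BO: posterior weight 1; P(next child type O) = 1/4.
Weighted sum = 1/4.

1/4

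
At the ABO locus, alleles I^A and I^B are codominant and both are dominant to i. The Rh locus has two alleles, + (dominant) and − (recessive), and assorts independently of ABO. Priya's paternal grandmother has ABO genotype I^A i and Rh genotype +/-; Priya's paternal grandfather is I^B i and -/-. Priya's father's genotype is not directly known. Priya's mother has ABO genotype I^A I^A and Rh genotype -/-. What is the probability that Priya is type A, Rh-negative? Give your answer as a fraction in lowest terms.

Priya's father's ABO genotype from I^A i × I^B i: 1/4 I^A I^B, 1/4 I^A i, 1/4 I^B i, 1/4 i i.
Crossing each possibility with the mother I^A I^A and summing P(type A): 1/4·1/2 + 1/4·1 + 1/4·1/2 + 1/4·1 = 3/4.
Similarly for Rh via the father's Rh distribution: P(Rh-) = 3/4.
Independent loci: 3/4 × 3/4 = 9/16.

9/16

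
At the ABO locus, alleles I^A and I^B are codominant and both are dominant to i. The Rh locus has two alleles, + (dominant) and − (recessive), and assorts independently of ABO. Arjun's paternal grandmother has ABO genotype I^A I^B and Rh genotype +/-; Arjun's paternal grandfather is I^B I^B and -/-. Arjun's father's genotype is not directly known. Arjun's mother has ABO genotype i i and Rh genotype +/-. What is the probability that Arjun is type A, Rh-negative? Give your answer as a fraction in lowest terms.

Arjun's father's ABO genotype from I^A I^B × I^B I^B: 1/2 I^A I^B, 1/2 I^B I^B.
Crossing each possibility with the mother i i and summing P(type A): 1/2·1/2 + 1/2·0 = 1/4.
Similarly for Rh via the father's Rh distribution: P(Rh-) = 3/8.
Independent loci: 1/4 × 3/8 = 3/32.

3/32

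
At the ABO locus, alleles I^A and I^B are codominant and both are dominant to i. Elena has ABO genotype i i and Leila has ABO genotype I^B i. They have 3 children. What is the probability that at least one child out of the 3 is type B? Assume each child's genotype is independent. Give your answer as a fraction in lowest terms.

ABO cross i i × I^B i → 1/2 O, 1/2 B.
So P(type B) = 1/2 per child.
P(none) = (1/2)^3 = 1/8; P(at least one) = 1 − 1/8 = 7/8.

7/8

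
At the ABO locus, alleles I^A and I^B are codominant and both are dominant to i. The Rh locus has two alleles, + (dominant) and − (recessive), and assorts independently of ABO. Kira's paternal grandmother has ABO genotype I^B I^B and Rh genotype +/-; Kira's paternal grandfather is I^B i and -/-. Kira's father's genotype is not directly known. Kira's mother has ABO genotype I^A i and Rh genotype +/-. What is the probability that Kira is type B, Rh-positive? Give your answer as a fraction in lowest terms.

15/64

Kira's father's ABO genotype from I^B I^B × I^B i: 1/2 I^B I^B, 1/2 I^B i.
Crossing each possibility with the mother I^A i and summing P(type B): 1/2·1/2 + 1/2·1/4 = 3/8.
Similarly for Rh via the father's Rh distribution: P(Rh+) = 5/8.
Independent loci: 3/8 × 5/8 = 15/64.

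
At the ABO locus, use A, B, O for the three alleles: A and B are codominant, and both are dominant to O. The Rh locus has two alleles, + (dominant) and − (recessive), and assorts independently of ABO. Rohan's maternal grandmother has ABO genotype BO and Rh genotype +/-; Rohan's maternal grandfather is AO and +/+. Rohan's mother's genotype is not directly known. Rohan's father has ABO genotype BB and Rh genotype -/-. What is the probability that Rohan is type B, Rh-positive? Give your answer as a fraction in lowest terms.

Rohan's mother's ABO genotype from BO × AO: 1/4 AB, 1/4 AO, 1/4 BO, 1/4 OO.
Crossing each possibility with the father BB and summing P(type B): 1/4·1/2 + 1/4·1/2 + 1/4·1 + 1/4·1 = 3/4.
Similarly for Rh via the mother's Rh distribution: P(Rh+) = 3/4.
Independent loci: 3/4 × 3/4 = 9/16.

9/16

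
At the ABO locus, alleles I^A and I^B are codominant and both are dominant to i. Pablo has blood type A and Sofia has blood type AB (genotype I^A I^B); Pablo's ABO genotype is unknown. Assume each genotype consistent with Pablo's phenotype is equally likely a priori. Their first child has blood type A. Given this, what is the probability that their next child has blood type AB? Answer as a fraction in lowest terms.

Possible genotypes: Pablo ∈ {I^A I^A, I^A i}; Sofia ∈ {I^A I^B}.
Weight each parental genotype pair by prior × P(type-A child):
  I^A I^A × I^A I^B: posterior weight 1/2; P(next child type AB) = 1/2.
  I^A i × I^A I^B: posterior weight 1/2; P(next child type AB) = 1/4.
Weighted sum = 3/8.

3/8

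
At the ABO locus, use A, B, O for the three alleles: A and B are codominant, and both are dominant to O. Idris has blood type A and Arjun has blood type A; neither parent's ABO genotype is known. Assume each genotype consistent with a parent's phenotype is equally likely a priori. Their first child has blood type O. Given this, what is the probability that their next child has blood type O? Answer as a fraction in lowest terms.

1/4

Possible genotypes: Idris ∈ {AA, AO}; Arjun ∈ {AA, AO}.
Weight each parental genotype pair by prior × P(type-O child):
  AO × AO: posterior weight 1; P(next child type O) = 1/4.
Weighted sum = 1/4.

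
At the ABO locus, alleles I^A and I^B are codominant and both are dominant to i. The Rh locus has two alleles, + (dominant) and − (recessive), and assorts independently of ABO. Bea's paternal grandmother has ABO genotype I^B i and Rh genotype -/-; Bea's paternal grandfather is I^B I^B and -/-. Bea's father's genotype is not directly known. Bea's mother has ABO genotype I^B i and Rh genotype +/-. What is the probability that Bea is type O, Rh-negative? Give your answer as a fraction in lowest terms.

Bea's father's ABO genotype from I^B i × I^B I^B: 1/2 I^B I^B, 1/2 I^B i.
Crossing each possibility with the mother I^B i and summing P(type O): 1/2·0 + 1/2·1/4 = 1/8.
Similarly for Rh via the father's Rh distribution: P(Rh-) = 1/2.
Independent loci: 1/8 × 1/2 = 1/16.

1/16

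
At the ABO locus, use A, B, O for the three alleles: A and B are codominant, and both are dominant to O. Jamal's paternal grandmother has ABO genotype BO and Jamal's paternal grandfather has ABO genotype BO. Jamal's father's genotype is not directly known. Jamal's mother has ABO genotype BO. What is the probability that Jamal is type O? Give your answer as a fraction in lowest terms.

1/4

Jamal's father's ABO genotype from BO × BO: 1/4 BB, 1/2 BO, 1/4 OO.
Crossing each possibility with the mother BO and summing P(type O): 1/4·0 + 1/2·1/4 + 1/4·1/2 = 1/4.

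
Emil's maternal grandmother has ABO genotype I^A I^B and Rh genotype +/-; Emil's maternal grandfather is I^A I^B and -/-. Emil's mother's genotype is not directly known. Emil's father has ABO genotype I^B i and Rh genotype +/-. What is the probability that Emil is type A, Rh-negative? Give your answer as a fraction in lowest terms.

Emil's mother's ABO genotype from I^A I^B × I^A I^B: 1/4 I^A I^A, 1/2 I^A I^B, 1/4 I^B I^B.
Crossing each possibility with the father I^B i and summing P(type A): 1/4·1/2 + 1/2·1/4 + 1/4·0 = 1/4.
Similarly for Rh via the mother's Rh distribution: P(Rh-) = 3/8.
Independent loci: 1/4 × 3/8 = 3/32.

3/32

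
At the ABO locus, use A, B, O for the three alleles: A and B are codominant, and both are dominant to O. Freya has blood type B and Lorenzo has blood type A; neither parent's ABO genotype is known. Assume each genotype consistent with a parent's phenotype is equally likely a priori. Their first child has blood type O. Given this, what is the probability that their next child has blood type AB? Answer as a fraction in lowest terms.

1/4

Possible genotypes: Freya ∈ {BB, BO}; Lorenzo ∈ {AA, AO}.
Weight each parental genotype pair by prior × P(type-O child):
  BO × AO: posterior weight 1; P(next child type AB) = 1/4.
Weighted sum = 1/4.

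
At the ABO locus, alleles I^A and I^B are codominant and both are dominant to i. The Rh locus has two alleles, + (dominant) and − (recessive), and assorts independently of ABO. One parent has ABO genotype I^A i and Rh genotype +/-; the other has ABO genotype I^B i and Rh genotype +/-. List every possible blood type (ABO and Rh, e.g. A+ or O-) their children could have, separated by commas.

Gametes from I^A i × I^B i give offspring ABO genotypes I^A I^B, I^A i, I^B i, i i, i.e. phenotypes O, A, B, AB.
Rh cross +/- × +/- → phenotypes Rh+, Rh-.
Combining independently: O+, O-, A+, A-, B+, B-, AB+, AB-.

O+, O-, A+, A-, B+, B-, AB+, AB-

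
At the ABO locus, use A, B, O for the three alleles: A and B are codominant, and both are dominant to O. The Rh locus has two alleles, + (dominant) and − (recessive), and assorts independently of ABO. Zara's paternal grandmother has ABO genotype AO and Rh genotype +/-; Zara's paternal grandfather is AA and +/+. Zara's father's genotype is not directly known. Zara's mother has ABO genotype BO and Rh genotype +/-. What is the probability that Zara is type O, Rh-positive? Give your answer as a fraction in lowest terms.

7/64

Zara's father's ABO genotype from AO × AA: 1/2 AA, 1/2 AO.
Crossing each possibility with the mother BO and summing P(type O): 1/2·0 + 1/2·1/4 = 1/8.
Similarly for Rh via the father's Rh distribution: P(Rh+) = 7/8.
Independent loci: 1/8 × 7/8 = 7/64.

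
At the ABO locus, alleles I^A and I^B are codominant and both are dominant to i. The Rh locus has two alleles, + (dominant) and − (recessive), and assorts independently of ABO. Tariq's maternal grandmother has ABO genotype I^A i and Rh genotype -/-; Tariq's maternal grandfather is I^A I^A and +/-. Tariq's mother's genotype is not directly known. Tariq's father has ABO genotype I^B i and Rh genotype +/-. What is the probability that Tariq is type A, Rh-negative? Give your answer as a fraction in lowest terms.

Tariq's mother's ABO genotype from I^A i × I^A I^A: 1/2 I^A I^A, 1/2 I^A i.
Crossing each possibility with the father I^B i and summing P(type A): 1/2·1/2 + 1/2·1/4 = 3/8.
Similarly for Rh via the mother's Rh distribution: P(Rh-) = 3/8.
Independent loci: 3/8 × 3/8 = 9/64.

9/64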